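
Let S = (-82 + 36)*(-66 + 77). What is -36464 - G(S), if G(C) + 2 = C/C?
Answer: -36463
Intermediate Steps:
S = -506 (S = -46*11 = -506)
G(C) = -1 (G(C) = -2 + C/C = -2 + 1 = -1)
-36464 - G(S) = -36464 - 1*(-1) = -36464 + 1 = -36463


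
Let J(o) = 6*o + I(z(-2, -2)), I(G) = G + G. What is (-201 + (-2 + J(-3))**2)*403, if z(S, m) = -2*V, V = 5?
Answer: 563797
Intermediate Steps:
z(S, m) = -10 (z(S, m) = -2*5 = -10)
I(G) = 2*G
J(o) = -20 + 6*o (J(o) = 6*o + 2*(-10) = 6*o - 20 = -20 + 6*o)
(-201 + (-2 + J(-3))**2)*403 = (-201 + (-2 + (-20 + 6*(-3)))**2)*403 = (-201 + (-2 + (-20 - 18))**2)*403 = (-201 + (-2 - 38)**2)*403 = (-201 + (-40)**2)*403 = (-201 + 1600)*403 = 1399*403 = 563797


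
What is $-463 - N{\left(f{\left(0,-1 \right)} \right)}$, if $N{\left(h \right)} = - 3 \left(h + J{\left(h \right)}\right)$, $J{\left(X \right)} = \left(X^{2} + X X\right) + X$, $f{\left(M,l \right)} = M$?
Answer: $-463$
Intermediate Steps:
$J{\left(X \right)} = X + 2 X^{2}$ ($J{\left(X \right)} = \left(X^{2} + X^{2}\right) + X = 2 X^{2} + X = X + 2 X^{2}$)
$N{\left(h \right)} = - 3 h - 3 h \left(1 + 2 h\right)$ ($N{\left(h \right)} = - 3 \left(h + h \left(1 + 2 h\right)\right) = - 3 h - 3 h \left(1 + 2 h\right)$)
$-463 - N{\left(f{\left(0,-1 \right)} \right)} = -463 - 6 \cdot 0 \left(-1 - 0\right) = -463 - 6 \cdot 0 \left(-1 + 0\right) = -463 - 6 \cdot 0 \left(-1\right) = -463 - 0 = -463 + 0 = -463$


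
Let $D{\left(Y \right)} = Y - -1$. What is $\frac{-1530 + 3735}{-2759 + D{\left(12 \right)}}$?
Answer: $- \frac{2205}{2746} \approx -0.80299$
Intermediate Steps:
$D{\left(Y \right)} = 1 + Y$ ($D{\left(Y \right)} = Y + 1 = 1 + Y$)
$\frac{-1530 + 3735}{-2759 + D{\left(12 \right)}} = \frac{-1530 + 3735}{-2759 + \left(1 + 12\right)} = \frac{2205}{-2759 + 13} = \frac{2205}{-2746} = 2205 \left(- \frac{1}{2746}\right) = - \frac{2205}{2746}$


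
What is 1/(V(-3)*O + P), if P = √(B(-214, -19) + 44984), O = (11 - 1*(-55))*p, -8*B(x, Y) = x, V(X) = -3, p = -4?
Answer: 3168/2329013 - 2*√180043/2329013 ≈ 0.00099586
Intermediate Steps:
B(x, Y) = -x/8
O = -264 (O = (11 - 1*(-55))*(-4) = (11 + 55)*(-4) = 66*(-4) = -264)
P = √180043/2 (P = √(-⅛*(-214) + 44984) = √(107/4 + 44984) = √(180043/4) = √180043/2 ≈ 212.16)
1/(V(-3)*O + P) = 1/(-3*(-264) + √180043/2) = 1/(792 + √180043/2)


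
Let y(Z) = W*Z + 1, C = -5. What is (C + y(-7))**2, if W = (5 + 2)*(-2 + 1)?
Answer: 2025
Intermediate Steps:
W = -7 (W = 7*(-1) = -7)
y(Z) = 1 - 7*Z (y(Z) = -7*Z + 1 = 1 - 7*Z)
(C + y(-7))**2 = (-5 + (1 - 7*(-7)))**2 = (-5 + (1 + 49))**2 = (-5 + 50)**2 = 45**2 = 2025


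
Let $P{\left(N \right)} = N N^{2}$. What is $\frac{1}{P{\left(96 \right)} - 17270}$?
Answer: $\frac{1}{867466} \approx 1.1528 \cdot 10^{-6}$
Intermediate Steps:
$P{\left(N \right)} = N^{3}$
$\frac{1}{P{\left(96 \right)} - 17270} = \frac{1}{96^{3} - 17270} = \frac{1}{884736 - 17270} = \frac{1}{867466}$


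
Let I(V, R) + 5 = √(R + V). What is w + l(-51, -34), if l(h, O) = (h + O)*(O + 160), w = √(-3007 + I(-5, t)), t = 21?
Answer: -10710 + 8*I*√47 ≈ -10710.0 + 54.845*I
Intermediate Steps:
I(V, R) = -5 + √(R + V)
w = 8*I*√47 (w = √(-3007 + (-5 + √(21 - 5))) = √(-3007 + (-5 + √16)) = √(-3007 + (-5 + 4)) = √(-3007 - 1) = √(-3008) = 8*I*√47 ≈ 54.845*I)
l(h, O) = (160 + O)*(O + h) (l(h, O) = (O + h)*(160 + O) = (160 + O)*(O + h))
w + l(-51, -34) = 8*I*√47 + ((-34)² + 160*(-34) + 160*(-51) - 34*(-51)) = 8*I*√47 + (1156 - 5440 - 8160 + 1734) = 8*I*√47 - 10710 = -10710 + 8*I*√47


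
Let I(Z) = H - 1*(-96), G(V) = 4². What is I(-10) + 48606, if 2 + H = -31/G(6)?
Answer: 779169/16 ≈ 48698.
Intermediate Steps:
G(V) = 16
H = -63/16 (H = -2 - 31/16 = -63/16 ≈ -3.9375)
I(Z) = 1473/16 (I(Z) = -63/16 - 1*(-96) = -63/16 + 96 = 1473/16)
I(-10) + 48606 = 1473/16 + 48606 = 779169/16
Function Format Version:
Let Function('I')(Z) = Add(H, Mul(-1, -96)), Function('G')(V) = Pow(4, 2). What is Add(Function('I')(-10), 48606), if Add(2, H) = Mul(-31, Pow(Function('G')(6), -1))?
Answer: Rational(779169, 16) ≈ 48698.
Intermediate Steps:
Function('G')(V) = 16
H = Rational(-63, 16) (H = Add(-2, Mul(-31, Pow(16, -1))) = Add(-2, Mul(-31, Rational(1, 16))) = Add(-2, Rational(-31, 16)) = Rational(-63, 16) ≈ -3.9375)
Function('I')(Z) = Rational(1473, 16) (Function('I')(Z) = Add(Rational(-63, 16), Mul(-1, -96)) = Add(Rational(-63, 16), 96) = Rational(1473, 16))
Add(Function('I')(-10), 48606) = Add(Rational(1473, 16), 48606) = Rational(779169, 16)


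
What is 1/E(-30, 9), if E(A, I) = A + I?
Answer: -1/21 ≈ -0.047619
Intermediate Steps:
1/E(-30, 9) = 1/(-30 + 9) = 1/(-21) = -1/21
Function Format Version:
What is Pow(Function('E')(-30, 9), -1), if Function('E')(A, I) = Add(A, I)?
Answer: Rational(-1, 21) ≈ -0.047619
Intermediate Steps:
Pow(Function('E')(-30, 9), -1) = Pow(Add(-30, 9), -1) = Pow(-21, -1) = Rational(-1, 21)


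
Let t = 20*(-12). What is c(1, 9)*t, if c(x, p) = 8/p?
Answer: -640/3 ≈ -213.33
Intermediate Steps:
t = -240
c(1, 9)*t = (8/9)*(-240) = -640/3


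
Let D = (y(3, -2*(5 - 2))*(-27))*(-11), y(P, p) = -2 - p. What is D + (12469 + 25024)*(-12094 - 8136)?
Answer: -758482202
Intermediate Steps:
D = 1188 (D = ((-2 - (-2)*(5 - 2))*(-27))*(-11) = ((-2 - (-2)*3)*(-27))*(-11) = ((-2 - 1*(-6))*(-27))*(-11) = ((-2 + 6)*(-27))*(-11) = (4*(-27))*(-11) = -108*(-11) = 1188)
D + (12469 + 25024)*(-12094 - 8136) = 1188 + (12469 + 25024)*(-12094 - 8136) = 1188 + 37493*(-20230) = 1188 - 758483390 = -758482202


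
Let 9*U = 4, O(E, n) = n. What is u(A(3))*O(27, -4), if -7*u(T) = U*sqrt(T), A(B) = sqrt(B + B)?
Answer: 16*6**(1/4)/63 ≈ 0.39748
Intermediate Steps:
A(B) = sqrt(2)*sqrt(B) (A(B) = sqrt(2*B) = sqrt(2)*sqrt(B))
U = 4/9 (U = (1/9)*4 = 4/9 ≈ 0.44444)
u(T) = -4*sqrt(T)/63
u(A(3))*O(27, -4) = -4*6**(1/4)/63*(-4) = 16*6**(1/4)/63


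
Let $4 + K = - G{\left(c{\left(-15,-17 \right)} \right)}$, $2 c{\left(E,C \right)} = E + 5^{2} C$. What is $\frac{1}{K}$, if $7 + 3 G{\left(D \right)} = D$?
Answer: $\frac{3}{215} \approx 0.013953$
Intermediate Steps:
$c{\left(E,C \right)} = \frac{E}{2} + \frac{25 C}{2}$ ($c{\left(E,C \right)} = \frac{E + 5^{2} C}{2} = \frac{E + 25 C}{2} = \frac{E}{2} + \frac{25 C}{2}$)
$G{\left(D \right)} = - \frac{7}{3} + \frac{D}{3}$
$K = \frac{215}{3}$ ($K = -4 - \left(- \frac{7}{3} + \frac{\frac{1}{2} \left(-15\right) + \frac{25}{2} \left(-17\right)}{3}\right) = -4 - \left(- \frac{7}{3} + \frac{- \frac{15}{2} - \frac{425}{2}}{3}\right) = -4 - \left(- \frac{7}{3} + \frac{1}{3} \left(-220\right)\right) = -4 - \left(- \frac{7}{3} - \frac{220}{3}\right) = -4 - - \frac{227}{3} = -4 + \frac{227}{3} = \frac{215}{3} \approx 71.667$)
$\frac{1}{K} = \frac{1}{\frac{215}{3}} = \frac{3}{215}$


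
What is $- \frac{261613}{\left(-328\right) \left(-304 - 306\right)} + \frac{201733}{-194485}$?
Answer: $- \frac{18248508589}{7782511760} \approx -2.3448$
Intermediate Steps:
$- \frac{261613}{\left(-328\right) \left(-304 - 306\right)} + \frac{201733}{-194485} = - \frac{261613}{\left(-328\right) \left(-610\right)} + 201733 \left(- \frac{1}{194485}\right) = - \frac{261613}{200080} - \frac{201733}{194485} = - \frac{18248508589}{7782511760}$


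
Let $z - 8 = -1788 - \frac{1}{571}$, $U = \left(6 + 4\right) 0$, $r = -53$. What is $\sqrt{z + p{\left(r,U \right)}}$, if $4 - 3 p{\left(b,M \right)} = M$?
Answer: $\frac{i \sqrt{5219269467}}{1713} \approx 42.174 i$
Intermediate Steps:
$U = 0$ ($U = 10 \cdot 0 = 0$)
$z = - \frac{1016381}{571}$ ($z = 8 - \frac{1020949}{571} = - \frac{1016381}{571} \approx -1780.0$)
$p{\left(b,M \right)} = \frac{4}{3} - \frac{M}{3}$
$\sqrt{z + p{\left(r,U \right)}} = \sqrt{- \frac{1016381}{571} + \left(\frac{4}{3} - 0\right)} = \sqrt{- \frac{1016381}{571} + \left(\frac{4}{3} + 0\right)} = \sqrt{- \frac{1016381}{571} + \frac{4}{3}} = \sqrt{- \frac{3046859}{1713}} = \frac{i \sqrt{5219269467}}{1713}$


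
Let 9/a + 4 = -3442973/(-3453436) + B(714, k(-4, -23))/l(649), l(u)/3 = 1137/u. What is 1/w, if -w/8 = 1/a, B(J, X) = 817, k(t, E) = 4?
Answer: -26504257941/3591502061414 ≈ -0.0073797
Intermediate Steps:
l(u) = 3411/u (l(u) = 3*(1137/u) = 3411/u)
a = 106017031764/1795751030707 (a = 9/(-4 + (-3442973/(-3453436) + 817/((3411/649)))) = 9/(-4 + (-3442973*(-1/3453436) + 817/((3411*(1/649))))) = 9/(-4 + (3442973/3453436 + 817/(3411/649))) = 9/(-4 + (3442973/3453436 + 817*(649/3411))) = 9/(-4 + (3442973/3453436 + 530233/3411)) = 9/(-4 + 1842869711491/11779670196) = 9/(1795751030707/11779670196) = 9*(11779670196/1795751030707) = 106017031764/1795751030707 ≈ 0.059038)
w = -3591502061414/26504257941 (w = -8/106017031764/1795751030707 = -8*1795751030707/106017031764 = -3591502061414/26504257941 ≈ -135.51)
1/w = 1/(-3591502061414/26504257941) = -26504257941/3591502061414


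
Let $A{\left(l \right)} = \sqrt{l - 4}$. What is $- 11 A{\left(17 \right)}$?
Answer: $- 11 \sqrt{13} \approx -39.661$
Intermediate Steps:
$A{\left(l \right)} = \sqrt{-4 + l}$ ($A{\left(l \right)} = \sqrt{l + \left(-28 + 24\right)} = \sqrt{l - 4} = \sqrt{-4 + l}$)
$- 11 A{\left(17 \right)} = - 11 \sqrt{-4 + 17} = - 11 \sqrt{13}$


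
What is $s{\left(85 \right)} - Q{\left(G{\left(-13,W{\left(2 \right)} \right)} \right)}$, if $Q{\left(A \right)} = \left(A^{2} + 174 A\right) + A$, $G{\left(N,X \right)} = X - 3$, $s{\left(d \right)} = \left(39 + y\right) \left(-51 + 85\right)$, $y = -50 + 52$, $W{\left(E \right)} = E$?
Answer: $1568$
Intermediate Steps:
$y = 2$
$s{\left(d \right)} = 1394$ ($s{\left(d \right)} = \left(39 + 2\right) \left(-51 + 85\right) = 41 \cdot 34 = 1394$)
$G{\left(N,X \right)} = -3 + X$
$Q{\left(A \right)} = A^{2} + 175 A$
$s{\left(85 \right)} - Q{\left(G{\left(-13,W{\left(2 \right)} \right)} \right)} = 1394 - \left(-3 + 2\right) \left(175 + \left(-3 + 2\right)\right) = 1394 - - (175 - 1) = 1394 - \left(-1\right) 174 = 1394 - -174 = 1394 + 174 = 1568$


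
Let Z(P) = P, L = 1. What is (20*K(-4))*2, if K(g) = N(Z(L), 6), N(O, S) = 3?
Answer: 120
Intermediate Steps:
K(g) = 3
(20*K(-4))*2 = (20*3)*2 = 60*2 = 120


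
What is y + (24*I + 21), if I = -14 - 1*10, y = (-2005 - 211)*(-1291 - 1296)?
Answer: 5732237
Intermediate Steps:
y = 5732792 (y = -2216*(-2587) = 5732792)
I = -24 (I = -14 - 10 = -24)
y + (24*I + 21) = 5732792 + (24*(-24) + 21) = 5732792 + (-576 + 21) = 5732792 - 555 = 5732237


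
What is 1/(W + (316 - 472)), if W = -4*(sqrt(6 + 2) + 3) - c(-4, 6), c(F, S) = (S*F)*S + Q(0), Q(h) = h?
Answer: -3/56 + sqrt(2)/56 ≈ -0.028318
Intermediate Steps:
c(F, S) = F*S**2 (c(F, S) = (S*F)*S + 0 = (F*S)*S + 0 = F*S**2 + 0 = F*S**2)
W = 132 - 8*sqrt(2) (W = -4*(sqrt(6 + 2) + 3) - (-4)*6**2 = -4*(sqrt(8) + 3) - (-4)*36 = -4*(2*sqrt(2) + 3) - 1*(-144) = -4*(3 + 2*sqrt(2)) + 144 = (-12 - 8*sqrt(2)) + 144 = 132 - 8*sqrt(2) ≈ 120.69)
1/(W + (316 - 472)) = 1/((132 - 8*sqrt(2)) + (316 - 472)) = 1/((132 - 8*sqrt(2)) - 156) = 1/(-24 - 8*sqrt(2))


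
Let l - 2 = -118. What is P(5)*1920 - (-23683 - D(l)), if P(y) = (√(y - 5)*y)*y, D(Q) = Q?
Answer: 23567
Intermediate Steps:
l = -116 (l = 2 - 118 = -116)
P(y) = y²*√(-5 + y) (P(y) = (√(-5 + y)*y)*y = (y*√(-5 + y))*y = y²*√(-5 + y))
P(5)*1920 - (-23683 - D(l)) = (5²*√(-5 + 5))*1920 - (-23683 - 1*(-116)) = (25*√0)*1920 - (-23683 + 116) = (25*0)*1920 - 1*(-23567) = 0*1920 + 23567 = 0 + 23567 = 23567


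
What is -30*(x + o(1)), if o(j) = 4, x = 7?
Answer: -330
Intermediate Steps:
-30*(x + o(1)) = -30*(7 + 4) = -30*11 = -330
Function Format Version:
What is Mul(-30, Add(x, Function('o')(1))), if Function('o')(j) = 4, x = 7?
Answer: -330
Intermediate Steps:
Mul(-30, Add(x, Function('o')(1))) = Mul(-30, Add(7, 4)) = Mul(-30, 11) = -330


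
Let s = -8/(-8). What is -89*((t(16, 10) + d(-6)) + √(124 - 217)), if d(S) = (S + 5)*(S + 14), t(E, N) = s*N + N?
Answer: -1068 - 89*I*√93 ≈ -1068.0 - 858.29*I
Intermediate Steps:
s = 1 (s = -8*(-⅛) = 1)
t(E, N) = 2*N (t(E, N) = 1*N + N = N + N = 2*N)
d(S) = (5 + S)*(14 + S)
-89*((t(16, 10) + d(-6)) + √(124 - 217)) = -89*((2*10 + (70 + (-6)² + 19*(-6))) + √(124 - 217)) = -89*((20 + (70 + 36 - 114)) + √(-93)) = -89*((20 - 8) + I*√93) = -89*(12 + I*√93) = -1068 - 89*I*√93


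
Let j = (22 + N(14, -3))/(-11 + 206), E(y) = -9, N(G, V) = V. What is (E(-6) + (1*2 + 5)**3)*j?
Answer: 6346/195 ≈ 32.544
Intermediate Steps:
j = 19/195 (j = (22 - 3)/(-11 + 206) = 19/195 ≈ 0.097436)
(E(-6) + (1*2 + 5)**3)*j = (-9 + (1*2 + 5)**3)*(19/195) = (-9 + (2 + 5)**3)*(19/195) = (-9 + 7**3)*(19/195) = (-9 + 343)*(19/195) = 334*(19/195) = 6346/195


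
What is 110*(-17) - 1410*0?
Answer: -1870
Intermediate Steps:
110*(-17) - 1410*0 = -1870 - 1*0 = -1870 + 0 = -1870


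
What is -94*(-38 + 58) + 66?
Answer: -1814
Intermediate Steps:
-94*(-38 + 58) + 66 = -94*20 + 66 = -1880 + 66 = -1814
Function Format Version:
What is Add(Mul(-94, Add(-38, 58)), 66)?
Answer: -1814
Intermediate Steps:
Add(Mul(-94, Add(-38, 58)), 66) = Add(Mul(-94, 20), 66) = Add(-1880, 66) = -1814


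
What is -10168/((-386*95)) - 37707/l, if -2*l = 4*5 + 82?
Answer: 230539043/311695 ≈ 739.63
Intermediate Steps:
l = -51 (l = -(4*5 + 82)/2 = -(20 + 82)/2 = -1/2*102 = -51)
-10168/((-386*95)) - 37707/l = -10168/((-386*95)) - 37707/(-51) = -10168/(-36670) - 37707*(-1/51) = -10168*(-1/36670) + 12569/17 = 5084/18335 + 12569/17 = 230539043/311695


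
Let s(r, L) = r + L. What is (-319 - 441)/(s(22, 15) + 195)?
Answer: -95/29 ≈ -3.2759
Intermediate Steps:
s(r, L) = L + r
(-319 - 441)/(s(22, 15) + 195) = (-319 - 441)/((15 + 22) + 195) = -760/(37 + 195) = -760/232 = -760*1/232 = -95/29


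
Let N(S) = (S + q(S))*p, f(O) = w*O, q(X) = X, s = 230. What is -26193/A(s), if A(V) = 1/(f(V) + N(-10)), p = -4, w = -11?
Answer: 64172850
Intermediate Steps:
f(O) = -11*O
N(S) = -8*S (N(S) = (S + S)*(-4) = (2*S)*(-4) = -8*S)
A(V) = 1/(80 - 11*V) (A(V) = 1/(-11*V - 8*(-10)) = 1/(-11*V + 80) = 1/(80 - 11*V))
-26193/A(s) = -26193/(1/(80 - 11*230)) = -26193/(1/(80 - 2530)) = -26193/(1/(-2450)) = -26193/(-1/2450) = -26193*(-2450) = 64172850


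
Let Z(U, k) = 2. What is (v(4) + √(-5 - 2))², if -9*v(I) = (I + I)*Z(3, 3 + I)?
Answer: (16 - 9*I*√7)²/81 ≈ -3.8395 - 9.4071*I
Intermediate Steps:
v(I) = -4*I/9 (v(I) = -(I + I)*2/9 = -2*I*2/9 = -4*I/9)
(v(4) + √(-5 - 2))² = (-4/9*4 + √(-5 - 2))² = (-16/9 + √(-7))² = (-16/9 + I*√7)²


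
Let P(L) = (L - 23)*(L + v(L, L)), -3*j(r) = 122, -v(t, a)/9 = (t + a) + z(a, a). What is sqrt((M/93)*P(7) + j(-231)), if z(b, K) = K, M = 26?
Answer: sqrt(6689490)/93 ≈ 27.811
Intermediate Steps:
v(t, a) = -18*a - 9*t (v(t, a) = -9*((t + a) + a) = -9*((a + t) + a) = -9*(t + 2*a) = -18*a - 9*t)
j(r) = -122/3 (j(r) = -1/3*122 = -122/3)
P(L) = -26*L*(-23 + L) (P(L) = (L - 23)*(L + (-18*L - 9*L)) = (-23 + L)*(L - 27*L) = (-23 + L)*(-26*L) = -26*L*(-23 + L))
sqrt((M/93)*P(7) + j(-231)) = sqrt((26/93)*(26*7*(23 - 1*7)) - 122/3) = sqrt((26*(1/93))*(26*7*(23 - 7)) - 122/3) = sqrt(26*(26*7*16)/93 - 122/3) = sqrt((26/93)*2912 - 122/3) = sqrt(75712/93 - 122/3) = sqrt(71930/93) = sqrt(6689490)/93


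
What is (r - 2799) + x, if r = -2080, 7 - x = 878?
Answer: -5750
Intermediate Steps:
x = -871 (x = 7 - 1*878 = 7 - 878 = -871)
(r - 2799) + x = (-2080 - 2799) - 871 = -4879 - 871 = -5750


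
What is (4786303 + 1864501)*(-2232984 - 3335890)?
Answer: -37037489474696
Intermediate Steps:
(4786303 + 1864501)*(-2232984 - 3335890) = 6650804*(-5568874) = -37037489474696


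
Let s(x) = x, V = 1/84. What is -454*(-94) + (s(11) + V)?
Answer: 3585709/84 ≈ 42687.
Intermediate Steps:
V = 1/84 ≈ 0.011905
-454*(-94) + (s(11) + V) = -454*(-94) + (11 + 1/84) = 42676 + 925/84 = 3585709/84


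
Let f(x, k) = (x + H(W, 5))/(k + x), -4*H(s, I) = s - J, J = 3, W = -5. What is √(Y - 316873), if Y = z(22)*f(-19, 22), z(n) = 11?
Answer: I*√2852418/3 ≈ 562.97*I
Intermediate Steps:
H(s, I) = ¾ - s/4 (H(s, I) = -(s - 1*3)/4 = -(s - 3)/4 = -(-3 + s)/4 = ¾ - s/4)
f(x, k) = (2 + x)/(k + x) (f(x, k) = (x + (¾ - ¼*(-5)))/(k + x) = (x + (¾ + 5/4))/(k + x) = (x + 2)/(k + x) = (2 + x)/(k + x))
Y = -187/3 (Y = 11*((2 - 19)/(22 - 19)) = 11*(-17/3) = -187/3 ≈ -62.333)
√(Y - 316873) = √(-187/3 - 316873) = √(-950806/3) = I*√2852418/3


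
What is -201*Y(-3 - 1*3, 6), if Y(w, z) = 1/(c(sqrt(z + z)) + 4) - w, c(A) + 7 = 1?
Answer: -2211/2 ≈ -1105.5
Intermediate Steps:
c(A) = -6 (c(A) = -7 + 1 = -6)
Y(w, z) = -1/2 - w (Y(w, z) = 1/(-6 + 4) - w = 1/(-2) - w = -1/2 - w)
-201*Y(-3 - 1*3, 6) = -201*(-1/2 - (-3 - 1*3)) = -201*(-1/2 - (-3 - 3)) = -201*(-1/2 - 1*(-6)) = -201*(-1/2 + 6) = -201*11/2 = -2211/2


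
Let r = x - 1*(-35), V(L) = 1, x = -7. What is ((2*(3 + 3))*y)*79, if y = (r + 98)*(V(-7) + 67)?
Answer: 8122464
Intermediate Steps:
r = 28 (r = -7 - 1*(-35) = -7 + 35 = 28)
y = 8568 (y = (28 + 98)*(1 + 67) = 126*68 = 8568)
((2*(3 + 3))*y)*79 = ((2*(3 + 3))*8568)*79 = ((2*6)*8568)*79 = (12*8568)*79 = 102816*79 = 8122464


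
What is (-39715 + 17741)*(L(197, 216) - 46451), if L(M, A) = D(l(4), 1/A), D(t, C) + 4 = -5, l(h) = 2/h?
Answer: 1020912040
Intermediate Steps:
D(t, C) = -9 (D(t, C) = -4 - 5 = -9)
L(M, A) = -9
(-39715 + 17741)*(L(197, 216) - 46451) = (-39715 + 17741)*(-9 - 46451) = -21974*(-46460) = 1020912040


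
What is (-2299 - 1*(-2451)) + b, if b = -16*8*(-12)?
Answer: 1688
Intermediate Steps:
b = 1536 (b = -128*(-12) = 1536)
(-2299 - 1*(-2451)) + b = (-2299 - 1*(-2451)) + 1536 = (-2299 + 2451) + 1536 = 152 + 1536 = 1688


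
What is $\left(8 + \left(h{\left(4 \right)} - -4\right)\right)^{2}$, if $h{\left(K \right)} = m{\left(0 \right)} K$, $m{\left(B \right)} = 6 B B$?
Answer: $144$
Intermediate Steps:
$m{\left(B \right)} = 6 B^{2}$
$h{\left(K \right)} = 0$ ($h{\left(K \right)} = 6 \cdot 0^{2} K = 6 \cdot 0 K = 0 K = 0$)
$\left(8 + \left(h{\left(4 \right)} - -4\right)\right)^{2} = \left(8 + \left(0 - -4\right)\right)^{2} = \left(8 + \left(0 + 4\right)\right)^{2} = \left(8 + 4\right)^{2} = 12^{2} = 144$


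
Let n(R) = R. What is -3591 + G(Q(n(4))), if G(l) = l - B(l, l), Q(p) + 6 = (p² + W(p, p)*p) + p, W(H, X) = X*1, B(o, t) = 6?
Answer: -3567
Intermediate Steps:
W(H, X) = X
Q(p) = -6 + p + 2*p² (Q(p) = -6 + ((p² + p*p) + p) = -6 + ((p² + p²) + p) = -6 + (2*p² + p) = -6 + (p + 2*p²) = -6 + p + 2*p²)
G(l) = -6 + l (G(l) = l - 1*6 = l - 6 = -6 + l)
-3591 + G(Q(n(4))) = -3591 + (-6 + (-6 + 4 + 2*4²)) = -3591 + (-6 + (-6 + 4 + 2*16)) = -3591 + (-6 + (-6 + 4 + 32)) = -3591 + (-6 + 30) = -3591 + 24 = -3567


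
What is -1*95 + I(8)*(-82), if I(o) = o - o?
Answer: -95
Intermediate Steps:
I(o) = 0
-1*95 + I(8)*(-82) = -1*95 + 0*(-82) = -95 + 0 = -95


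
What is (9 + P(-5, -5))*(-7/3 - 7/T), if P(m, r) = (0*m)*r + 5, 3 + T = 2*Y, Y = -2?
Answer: -56/3 ≈ -18.667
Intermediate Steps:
T = -7 (T = -3 + 2*(-2) = -3 - 4 = -7)
P(m, r) = 5 (P(m, r) = 0*r + 5 = 0 + 5 = 5)
(9 + P(-5, -5))*(-7/3 - 7/T) = (9 + 5)*(-7/3 - 7/(-7)) = 14*(-7*⅓ - 7*(-⅐)) = 14*(-7/3 + 1) = 14*(-4/3) = -56/3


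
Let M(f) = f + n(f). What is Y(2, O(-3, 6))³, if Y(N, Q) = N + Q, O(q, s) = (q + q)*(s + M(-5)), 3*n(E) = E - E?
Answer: -64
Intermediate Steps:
n(E) = 0 (n(E) = (E - E)/3 = (⅓)*0 = 0)
M(f) = f (M(f) = f + 0 = f)
O(q, s) = 2*q*(-5 + s) (O(q, s) = (q + q)*(s - 5) = (2*q)*(-5 + s) = 2*q*(-5 + s))
Y(2, O(-3, 6))³ = (2 + 2*(-3)*(-5 + 6))³ = (2 + 2*(-3)*1)³ = (2 - 6)³ = (-4)³ = -64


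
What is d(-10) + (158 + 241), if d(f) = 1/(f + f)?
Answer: 7979/20 ≈ 398.95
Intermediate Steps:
d(f) = 1/(2*f)
d(-10) + (158 + 241) = (½)/(-10) + (158 + 241) = (½)*(-⅒) + 399 = -1/20 + 399 = 7979/20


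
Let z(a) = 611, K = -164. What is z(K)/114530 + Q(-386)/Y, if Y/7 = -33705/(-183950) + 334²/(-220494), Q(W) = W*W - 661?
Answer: -170983571163007013/2603861760010 ≈ -65665.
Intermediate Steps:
Q(W) = -661 + W² (Q(W) = W² - 661 = -661 + W²)
Y = -9162283151/4055987130 (Y = 7*(-33705/(-183950) + 334²/(-220494)) = 7*(-33705*(-1/183950) + 111556*(-1/220494)) = 7*(6741/36790 - 55778/110247) = 7*(-1308897593/4055987130) = -9162283151/4055987130 ≈ -2.2590)
z(K)/114530 + Q(-386)/Y = 611/114530 + (-661 + (-386)²)/(-9162283151/4055987130) = 611*(1/114530) + (-661 + 148996)*(-4055987130/9162283151) = 47/8810 + 148335*(-4055987130/9162283151) = 47/8810 - 19407898417050/295557521 = -170983571163007013/2603861760010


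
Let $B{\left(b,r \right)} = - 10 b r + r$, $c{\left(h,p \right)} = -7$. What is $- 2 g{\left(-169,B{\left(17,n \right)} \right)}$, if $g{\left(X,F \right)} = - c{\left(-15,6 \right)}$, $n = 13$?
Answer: $-14$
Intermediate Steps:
$B{\left(b,r \right)} = r - 10 b r$ ($B{\left(b,r \right)} = - 10 b r + r = r - 10 b r$)
$g{\left(X,F \right)} = 7$ ($g{\left(X,F \right)} = \left(-1\right) \left(-7\right) = 7$)
$- 2 g{\left(-169,B{\left(17,n \right)} \right)} = \left(-2\right) 7 = -14$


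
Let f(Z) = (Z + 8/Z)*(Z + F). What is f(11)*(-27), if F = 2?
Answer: -45279/11 ≈ -4116.3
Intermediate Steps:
f(Z) = (2 + Z)*(Z + 8/Z) (f(Z) = (Z + 8/Z)*(Z + 2) = (Z + 8/Z)*(2 + Z) = (2 + Z)*(Z + 8/Z))
f(11)*(-27) = (8 + 11**2 + 2*11 + 16/11)*(-27) = (8 + 121 + 22 + 16*(1/11))*(-27) = (8 + 121 + 22 + 16/11)*(-27) = (1677/11)*(-27) = -45279/11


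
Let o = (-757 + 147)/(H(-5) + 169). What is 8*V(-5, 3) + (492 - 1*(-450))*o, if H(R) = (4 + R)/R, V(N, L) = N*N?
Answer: -450650/141 ≈ -3196.1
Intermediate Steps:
V(N, L) = N**2
H(R) = (4 + R)/R
o = -1525/423 (o = (-757 + 147)/((4 - 5)/(-5) + 169) = -610/(-1/5*(-1) + 169) = -610/(1/5 + 169) = -610/846/5 = -610*5/846 = -1525/423 ≈ -3.6052)
8*V(-5, 3) + (492 - 1*(-450))*o = 8*(-5)**2 + (492 - 1*(-450))*(-1525/423) = 8*25 + (492 + 450)*(-1525/423) = 200 + 942*(-1525/423) = 200 - 478850/141 = -450650/141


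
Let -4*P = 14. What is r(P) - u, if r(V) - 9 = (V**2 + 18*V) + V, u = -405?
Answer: 1439/4 ≈ 359.75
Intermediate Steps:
P = -7/2 (P = -1/4*14 = -7/2 ≈ -3.5000)
r(V) = 9 + V**2 + 19*V (r(V) = 9 + ((V**2 + 18*V) + V) = 9 + (V**2 + 19*V) = 9 + V**2 + 19*V)
r(P) - u = (9 + (-7/2)**2 + 19*(-7/2)) - 1*(-405) = (9 + 49/4 - 133/2) + 405 = -181/4 + 405 = 1439/4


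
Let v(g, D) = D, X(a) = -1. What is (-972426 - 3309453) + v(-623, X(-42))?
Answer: -4281880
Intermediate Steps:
(-972426 - 3309453) + v(-623, X(-42)) = (-972426 - 3309453) - 1 = -4281879 - 1 = -4281880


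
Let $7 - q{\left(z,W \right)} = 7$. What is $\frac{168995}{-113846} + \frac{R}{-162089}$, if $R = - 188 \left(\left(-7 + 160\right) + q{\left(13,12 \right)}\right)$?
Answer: $- \frac{24117564211}{18453184294} \approx -1.307$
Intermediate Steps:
$q{\left(z,W \right)} = 0$ ($q{\left(z,W \right)} = 7 - 7 = 0$)
$R = -28764$ ($R = - 188 \left(\left(-7 + 160\right) + 0\right) = - 188 \left(153 + 0\right) = \left(-188\right) 153 = -28764$)
$\frac{168995}{-113846} + \frac{R}{-162089} = \frac{168995}{-113846} - \frac{28764}{-162089} = 168995 \left(- \frac{1}{113846}\right) - - \frac{28764}{162089} = - \frac{168995}{113846} + \frac{28764}{162089} = - \frac{24117564211}{18453184294}$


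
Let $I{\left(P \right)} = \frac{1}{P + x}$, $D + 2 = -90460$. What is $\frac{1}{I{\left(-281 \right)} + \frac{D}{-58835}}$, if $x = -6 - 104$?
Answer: $\frac{23004485}{35311807} \approx 0.65147$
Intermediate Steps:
$D = -90462$ ($D = -2 - 90460 = -90462$)
$x = -110$
$I{\left(P \right)} = \frac{1}{-110 + P}$ ($I{\left(P \right)} = \frac{1}{P - 110} = \frac{1}{-110 + P}$)
$\frac{1}{I{\left(-281 \right)} + \frac{D}{-58835}} = \frac{1}{\frac{1}{-110 - 281} - \frac{90462}{-58835}} = \frac{1}{\frac{1}{-391} - - \frac{90462}{58835}} = \frac{1}{- \frac{1}{391} + \frac{90462}{58835}} = \frac{1}{\frac{35311807}{23004485}} = \frac{23004485}{35311807}$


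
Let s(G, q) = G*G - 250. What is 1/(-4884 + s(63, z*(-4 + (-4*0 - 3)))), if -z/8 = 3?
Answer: -1/1165 ≈ -0.00085837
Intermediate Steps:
z = -24 (z = -8*3 = -24)
s(G, q) = -250 + G² (s(G, q) = G² - 250 = -250 + G²)
1/(-4884 + s(63, z*(-4 + (-4*0 - 3)))) = 1/(-4884 + (-250 + 63²)) = 1/(-4884 + (-250 + 3969)) = 1/(-4884 + 3719) = 1/(-1165) = -1/1165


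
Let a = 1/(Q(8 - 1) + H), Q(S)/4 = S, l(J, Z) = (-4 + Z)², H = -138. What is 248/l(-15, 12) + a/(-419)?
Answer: 714399/184360 ≈ 3.8750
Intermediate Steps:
Q(S) = 4*S
a = -1/110 (a = 1/(4*(8 - 1) - 138) = 1/(4*7 - 138) = 1/(28 - 138) = 1/(-110) = -1/110 ≈ -0.0090909)
248/l(-15, 12) + a/(-419) = 248/((-4 + 12)²) - 1/110/(-419) = 248/(8²) - 1/110*(-1/419) = 248/64 + 1/46090 = 248*(1/64) + 1/46090 = 31/8 + 1/46090 = 714399/184360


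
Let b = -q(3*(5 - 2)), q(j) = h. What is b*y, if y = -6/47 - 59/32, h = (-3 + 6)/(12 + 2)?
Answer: 8895/21056 ≈ 0.42244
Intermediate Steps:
h = 3/14 ≈ 0.21429
y = -2965/1504 (y = -6*1/47 - 59*1/32 = -6/47 - 59/32 = -2965/1504 ≈ -1.9714)
q(j) = 3/14
b = -3/14 (b = -1*3/14 = -3/14 ≈ -0.21429)
b*y = -3/14*(-2965/1504) = 8895/21056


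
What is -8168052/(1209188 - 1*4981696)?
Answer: 2042013/943127 ≈ 2.1652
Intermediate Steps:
-8168052/(1209188 - 1*4981696) = -8168052/(1209188 - 4981696) = -8168052/(-3772508) = -8168052*(-1/3772508) = 2042013/943127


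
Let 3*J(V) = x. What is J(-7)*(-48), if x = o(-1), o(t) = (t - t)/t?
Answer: 0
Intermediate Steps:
o(t) = 0 (o(t) = 0/t = 0)
x = 0
J(V) = 0 (J(V) = (⅓)*0 = 0)
J(-7)*(-48) = 0*(-48) = 0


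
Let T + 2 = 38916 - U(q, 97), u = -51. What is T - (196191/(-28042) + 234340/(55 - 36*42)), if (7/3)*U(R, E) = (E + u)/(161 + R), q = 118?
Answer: 4790313518677/122571582 ≈ 39082.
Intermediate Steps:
U(R, E) = 3*(-51 + E)/(7*(161 + R)) (U(R, E) = 3*((E - 51)/(161 + R))/7 = 3*((-51 + E)/(161 + R))/7 = 3*(-51 + E)/(7*(161 + R)))
T = 25332968/651 (T = -2 + (38916 - 3*(-51 + 97)/(7*(161 + 118))) = -2 + (38916 - 3*46/(7*279)) = -2 + (38916 - 1*46/651) = -2 + (38916 - 46/651) = -2 + 25334270/651 = 25332968/651 ≈ 38914.)
T - (196191/(-28042) + 234340/(55 - 36*42)) = 25332968/651 - (196191/(-28042) + 234340/(55 - 36*42)) = 25332968/651 - (196191*(-1/28042) + 234340/(55 - 1512)) = 25332968/651 - (-196191/28042 + 234340/(-1457)) = 25332968/651 - (-196191/28042 + 234340*(-1/1457)) = 25332968/651 - (-196191/28042 - 234340/1457) = 25332968/651 - 1*(-6857212567/40857194) = 25332968/651 + 6857212567/40857194 = 4790313518677/122571582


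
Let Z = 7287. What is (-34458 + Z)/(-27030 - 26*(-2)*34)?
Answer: 27171/25262 ≈ 1.0756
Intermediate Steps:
(-34458 + Z)/(-27030 - 26*(-2)*34) = (-34458 + 7287)/(-27030 - 26*(-2)*34) = -27171/(-27030 + 52*34) = -27171/(-27030 + 1768) = -27171/(-25262) = -27171*(-1/25262) = 27171/25262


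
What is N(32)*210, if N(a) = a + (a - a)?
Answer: 6720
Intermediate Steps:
N(a) = a (N(a) = a + 0 = a)
N(32)*210 = 32*210 = 6720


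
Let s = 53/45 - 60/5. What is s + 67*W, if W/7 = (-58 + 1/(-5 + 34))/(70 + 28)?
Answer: -5265937/18270 ≈ -288.23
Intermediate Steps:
W = -1681/406 (W = 7*((-58 + 1/(-5 + 34))/(70 + 28)) = 7*((-58 + 1/29)/98) = 7*((-58 + 1/29)*(1/98)) = 7*(-1681/29*1/98) = 7*(-1681/2842) = -1681/406 ≈ -4.1404)
s = -487/45 (s = 53*(1/45) - 60*⅕ = 53/45 - 12 = -487/45 ≈ -10.822)
s + 67*W = -487/45 + 67*(-1681/406) = -487/45 - 112627/406 = -5265937/18270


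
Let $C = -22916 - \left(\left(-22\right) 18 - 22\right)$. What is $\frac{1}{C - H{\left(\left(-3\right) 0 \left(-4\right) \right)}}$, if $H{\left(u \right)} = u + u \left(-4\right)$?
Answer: $- \frac{1}{22498} \approx -4.4448 \cdot 10^{-5}$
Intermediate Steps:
$H{\left(u \right)} = - 3 u$ ($H{\left(u \right)} = u - 4 u = - 3 u$)
$C = -22498$ ($C = -22916 - \left(-396 - 22\right) = -22916 - -418 = -22916 + 418 = -22498$)
$\frac{1}{C - H{\left(\left(-3\right) 0 \left(-4\right) \right)}} = \frac{1}{-22498 - - 3 \left(-3\right) 0 \left(-4\right)} = \frac{1}{-22498 - - 3 \cdot 0 \left(-4\right)} = \frac{1}{-22498 - \left(-3\right) 0} = \frac{1}{-22498 - 0} = \frac{1}{-22498 + 0} = \frac{1}{-22498} = - \frac{1}{22498}$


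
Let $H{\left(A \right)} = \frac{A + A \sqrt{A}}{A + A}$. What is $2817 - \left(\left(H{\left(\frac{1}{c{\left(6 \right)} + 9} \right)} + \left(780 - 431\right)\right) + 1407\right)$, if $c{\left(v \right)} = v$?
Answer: $\frac{2121}{2} - \frac{\sqrt{15}}{30} \approx 1060.4$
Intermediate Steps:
$H{\left(A \right)} = \frac{A + A^{\frac{3}{2}}}{2 A}$
$2817 - \left(\left(H{\left(\frac{1}{c{\left(6 \right)} + 9} \right)} + \left(780 - 431\right)\right) + 1407\right) = 2817 - \left(\left(\left(\frac{1}{2} + \frac{\sqrt{\frac{1}{6 + 9}}}{2}\right) + \left(780 - 431\right)\right) + 1407\right) = 2817 - \left(\left(\left(\frac{1}{2} + \frac{\sqrt{\frac{1}{15}}}{2}\right) + 349\right) + 1407\right) = 2817 - \left(\left(\left(\frac{1}{2} + \frac{1}{2 \sqrt{15}}\right) + 349\right) + 1407\right) = 2817 - \left(\left(\left(\frac{1}{2} + \frac{\frac{1}{15} \sqrt{15}}{2}\right) + 349\right) + 1407\right) = 2817 - \left(\left(\left(\frac{1}{2} + \frac{\sqrt{15}}{30}\right) + 349\right) + 1407\right) = 2817 - \left(\left(\frac{699}{2} + \frac{\sqrt{15}}{30}\right) + 1407\right) = 2817 - \left(\frac{3513}{2} + \frac{\sqrt{15}}{30}\right) = \frac{2121}{2} - \frac{\sqrt{15}}{30}$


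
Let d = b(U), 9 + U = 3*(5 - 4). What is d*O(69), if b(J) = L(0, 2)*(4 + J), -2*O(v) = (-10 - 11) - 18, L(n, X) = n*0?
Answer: 0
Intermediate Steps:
L(n, X) = 0
O(v) = 39/2 (O(v) = -((-10 - 11) - 18)/2 = -(-21 - 18)/2 = -½*(-39) = 39/2)
U = -6 (U = -9 + 3*(5 - 4) = -9 + 3*1 = -9 + 3 = -6)
b(J) = 0 (b(J) = 0*(4 + J) = 0)
d = 0
d*O(69) = 0*(39/2) = 0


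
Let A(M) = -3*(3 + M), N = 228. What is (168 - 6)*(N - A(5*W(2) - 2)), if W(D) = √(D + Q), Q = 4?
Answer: 37422 + 2430*√6 ≈ 43374.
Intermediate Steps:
W(D) = √(4 + D) (W(D) = √(D + 4) = √(4 + D))
A(M) = -9 - 3*M
(168 - 6)*(N - A(5*W(2) - 2)) = (168 - 6)*(228 - (-9 - 3*(5*√(4 + 2) - 2))) = 162*(228 - (-9 - 3*(5*√6 - 2))) = 162*(228 - (-9 - 3*(-2 + 5*√6))) = 162*(228 - (-9 + (6 - 15*√6))) = 162*(228 - (-3 - 15*√6)) = 162*(228 + (3 + 15*√6)) = 162*(231 + 15*√6) = 37422 + 2430*√6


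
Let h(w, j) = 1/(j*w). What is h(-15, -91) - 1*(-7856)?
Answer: 10723441/1365 ≈ 7856.0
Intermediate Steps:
h(w, j) = 1/(j*w)
h(-15, -91) - 1*(-7856) = 1/(-91*(-15)) - 1*(-7856) = -1/91*(-1/15) + 7856 = 1/1365 + 7856 = 10723441/1365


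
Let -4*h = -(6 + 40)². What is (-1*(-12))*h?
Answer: 6348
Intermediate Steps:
h = 529 (h = -(-1)*(6 + 40)²/4 = -(-1)*46²/4 = -(-1)*2116/4 = -¼*(-2116) = 529)
(-1*(-12))*h = -1*(-12)*529 = 12*529 = 6348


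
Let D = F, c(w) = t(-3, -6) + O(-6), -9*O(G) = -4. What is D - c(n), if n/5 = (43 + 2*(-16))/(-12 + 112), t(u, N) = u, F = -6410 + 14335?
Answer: 71348/9 ≈ 7927.6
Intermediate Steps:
F = 7925
O(G) = 4/9 (O(G) = -1/9*(-4) = 4/9)
n = 11/20 (n = 5*((43 + 2*(-16))/(-12 + 112)) = 5*((43 - 32)/100) = 5*(11*(1/100)) = 5*(11/100) = 11/20 ≈ 0.55000)
c(w) = -23/9 (c(w) = -3 + 4/9 = -23/9)
D = 7925
D - c(n) = 7925 - 1*(-23/9) = 7925 + 23/9 = 71348/9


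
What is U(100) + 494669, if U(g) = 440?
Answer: 495109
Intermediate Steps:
U(100) + 494669 = 440 + 494669 = 495109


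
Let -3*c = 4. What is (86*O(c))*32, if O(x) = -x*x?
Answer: -44032/9 ≈ -4892.4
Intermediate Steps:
c = -4/3 (c = -⅓*4 = -4/3 ≈ -1.3333)
O(x) = -x²
(86*O(c))*32 = (86*(-(-4/3)²))*32 = (86*(-1*16/9))*32 = (86*(-16/9))*32 = -1376/9*32 = -44032/9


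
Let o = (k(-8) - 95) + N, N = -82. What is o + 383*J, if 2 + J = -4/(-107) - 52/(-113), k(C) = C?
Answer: -9194413/12091 ≈ -760.43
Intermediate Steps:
J = -18166/12091 (J = -2 + (-4/(-107) - 52/(-113)) = -2 + (-4*(-1/107) - 52*(-1/113)) = -2 + (4/107 + 52/113) = -2 + 6016/12091 = -18166/12091 ≈ -1.5024)
o = -185 (o = (-8 - 95) - 82 = -103 - 82 = -185)
o + 383*J = -185 + 383*(-18166/12091) = -185 - 6957578/12091 = -9194413/12091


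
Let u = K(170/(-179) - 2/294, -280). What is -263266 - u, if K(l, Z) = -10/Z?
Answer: -7371449/28 ≈ -2.6327e+5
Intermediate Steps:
u = 1/28 (u = -10/(-280) = -10*(-1/280) = 1/28 ≈ 0.035714)
-263266 - u = -263266 - 1*1/28 = -263266 - 1/28 = -7371449/28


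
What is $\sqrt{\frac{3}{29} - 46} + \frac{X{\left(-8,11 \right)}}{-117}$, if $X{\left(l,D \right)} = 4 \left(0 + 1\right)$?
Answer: $- \frac{4}{117} + \frac{11 i \sqrt{319}}{29} \approx -0.034188 + 6.7747 i$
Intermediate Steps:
$X{\left(l,D \right)} = 4$ ($X{\left(l,D \right)} = 4 \cdot 1 = 4$)
$\sqrt{\frac{3}{29} - 46} + \frac{X{\left(-8,11 \right)}}{-117} = \sqrt{\frac{3}{29} - 46} + \frac{1}{-117} \cdot 4 = \sqrt{3 \cdot \frac{1}{29} - 46} - \frac{4}{117} = \sqrt{\frac{3}{29} - 46} - \frac{4}{117} = \sqrt{- \frac{1331}{29}} - \frac{4}{117} = \frac{11 i \sqrt{319}}{29} - \frac{4}{117} = - \frac{4}{117} + \frac{11 i \sqrt{319}}{29}$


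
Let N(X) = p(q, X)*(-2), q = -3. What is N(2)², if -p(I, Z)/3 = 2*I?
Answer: 1296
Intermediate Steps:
p(I, Z) = -6*I
N(X) = -36 (N(X) = -6*(-3)*(-2) = 18*(-2) = -36)
N(2)² = (-36)² = 1296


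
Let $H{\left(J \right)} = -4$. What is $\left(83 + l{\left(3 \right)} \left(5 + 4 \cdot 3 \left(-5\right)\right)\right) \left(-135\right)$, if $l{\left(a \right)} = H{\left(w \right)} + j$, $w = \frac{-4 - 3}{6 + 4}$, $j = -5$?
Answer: $-78030$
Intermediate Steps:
$w = - \frac{7}{10} \approx -0.7$
$l{\left(a \right)} = -9$ ($l{\left(a \right)} = -4 - 5 = -9$)
$\left(83 + l{\left(3 \right)} \left(5 + 4 \cdot 3 \left(-5\right)\right)\right) \left(-135\right) = \left(83 - 9 \left(5 + 4 \cdot 3 \left(-5\right)\right)\right) \left(-135\right) = \left(83 - 9 \left(5 + 12 \left(-5\right)\right)\right) \left(-135\right) = \left(83 - 9 \left(5 - 60\right)\right) \left(-135\right) = \left(83 - -495\right) \left(-135\right) = \left(83 + 495\right) \left(-135\right) = 578 \left(-135\right) = -78030$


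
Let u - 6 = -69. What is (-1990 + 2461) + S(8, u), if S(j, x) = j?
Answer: 479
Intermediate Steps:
u = -63 (u = 6 - 69 = -63)
(-1990 + 2461) + S(8, u) = (-1990 + 2461) + 8 = 471 + 8 = 479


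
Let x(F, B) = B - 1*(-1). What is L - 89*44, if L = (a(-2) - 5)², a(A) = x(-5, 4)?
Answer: -3916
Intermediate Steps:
x(F, B) = 1 + B (x(F, B) = B + 1 = 1 + B)
a(A) = 5 (a(A) = 1 + 4 = 5)
L = 0 (L = (5 - 5)² = 0² = 0)
L - 89*44 = 0 - 89*44 = 0 - 3916 = -3916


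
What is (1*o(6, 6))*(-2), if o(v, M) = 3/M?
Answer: -1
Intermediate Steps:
(1*o(6, 6))*(-2) = (1*(3/6))*(-2) = (1*(3*(1/6)))*(-2) = (1*(1/2))*(-2) = (1/2)*(-2) = -1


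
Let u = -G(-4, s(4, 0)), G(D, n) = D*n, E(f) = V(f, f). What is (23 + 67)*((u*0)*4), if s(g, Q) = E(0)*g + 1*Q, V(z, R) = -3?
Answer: 0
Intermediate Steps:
E(f) = -3
s(g, Q) = Q - 3*g (s(g, Q) = -3*g + 1*Q = -3*g + Q = Q - 3*g)
u = -48 (u = -(-4)*(0 - 3*4) = -(-4)*(0 - 12) = -(-4)*(-12) = -1*48 = -48)
(23 + 67)*((u*0)*4) = (23 + 67)*(-48*0*4) = 90*(0*4) = 90*0 = 0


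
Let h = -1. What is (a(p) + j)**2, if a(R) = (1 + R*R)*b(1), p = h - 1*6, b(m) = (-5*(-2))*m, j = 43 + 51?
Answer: 352836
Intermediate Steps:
j = 94
b(m) = 10*m
p = -7 (p = -1 - 1*6 = -1 - 6 = -7)
a(R) = 10 + 10*R**2 (a(R) = (1 + R*R)*(10*1) = (1 + R**2)*10 = 10 + 10*R**2)
(a(p) + j)**2 = ((10 + 10*(-7)**2) + 94)**2 = ((10 + 10*49) + 94)**2 = ((10 + 490) + 94)**2 = (500 + 94)**2 = 594**2 = 352836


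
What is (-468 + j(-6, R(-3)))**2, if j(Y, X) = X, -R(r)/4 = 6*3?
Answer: 291600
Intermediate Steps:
R(r) = -72 (R(r) = -24*3 = -4*18 = -72)
(-468 + j(-6, R(-3)))**2 = (-468 - 72)**2 = (-540)**2 = 291600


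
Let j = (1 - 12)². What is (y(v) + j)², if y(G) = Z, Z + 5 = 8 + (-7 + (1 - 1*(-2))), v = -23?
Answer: 14400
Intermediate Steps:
Z = -1 (Z = -5 + (8 + (-7 + (1 - 1*(-2)))) = -5 + (8 + (-7 + (1 + 2))) = -5 + (8 + (-7 + 3)) = -5 + (8 - 4) = -5 + 4 = -1)
y(G) = -1
j = 121 (j = (-11)² = 121)
(y(v) + j)² = (-1 + 121)² = 120² = 14400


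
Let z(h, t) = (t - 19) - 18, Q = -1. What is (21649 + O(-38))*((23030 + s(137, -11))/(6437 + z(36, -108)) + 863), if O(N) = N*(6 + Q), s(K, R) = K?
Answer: 117019424817/6292 ≈ 1.8598e+7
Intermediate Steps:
z(h, t) = -37 + t (z(h, t) = (-19 + t) - 18 = -37 + t)
O(N) = 5*N (O(N) = N*(6 - 1) = N*5 = 5*N)
(21649 + O(-38))*((23030 + s(137, -11))/(6437 + z(36, -108)) + 863) = (21649 + 5*(-38))*((23030 + 137)/(6437 + (-37 - 108)) + 863) = (21649 - 190)*(23167/(6437 - 145) + 863) = 21459*(23167/6292 + 863) = 21459*(5453163/6292) = 117019424817/6292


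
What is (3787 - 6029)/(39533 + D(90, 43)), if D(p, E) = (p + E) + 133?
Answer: -2242/39799 ≈ -0.056333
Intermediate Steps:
D(p, E) = 133 + E + p (D(p, E) = (E + p) + 133 = 133 + E + p)
(3787 - 6029)/(39533 + D(90, 43)) = (3787 - 6029)/(39533 + (133 + 43 + 90)) = -2242/(39533 + 266) = -2242/39799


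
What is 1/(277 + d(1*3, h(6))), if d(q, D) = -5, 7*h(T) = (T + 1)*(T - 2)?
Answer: 1/272 ≈ 0.0036765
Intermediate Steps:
h(T) = (1 + T)*(-2 + T)/7 (h(T) = ((T + 1)*(T - 2))/7 = ((1 + T)*(-2 + T))/7 = (1 + T)*(-2 + T)/7)
1/(277 + d(1*3, h(6))) = 1/(277 - 5) = 1/272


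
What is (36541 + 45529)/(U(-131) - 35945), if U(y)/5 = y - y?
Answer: -16414/7189 ≈ -2.2832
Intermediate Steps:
U(y) = 0 (U(y) = 5*(y - y) = 5*0 = 0)
(36541 + 45529)/(U(-131) - 35945) = (36541 + 45529)/(0 - 35945) = 82070/(-35945) = 82070*(-1/35945) = -16414/7189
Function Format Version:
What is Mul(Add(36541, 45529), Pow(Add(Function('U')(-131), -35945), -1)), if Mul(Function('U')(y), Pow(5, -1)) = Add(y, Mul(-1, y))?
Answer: Rational(-16414, 7189) ≈ -2.2832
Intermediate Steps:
Function('U')(y) = 0 (Function('U')(y) = Mul(5, Add(y, Mul(-1, y))) = Mul(5, 0) = 0)
Mul(Add(36541, 45529), Pow(Add(Function('U')(-131), -35945), -1)) = Mul(Add(36541, 45529), Pow(Add(0, -35945), -1)) = Mul(82070, Pow(-35945, -1)) = Mul(82070, Rational(-1, 35945)) = Rational(-16414, 7189)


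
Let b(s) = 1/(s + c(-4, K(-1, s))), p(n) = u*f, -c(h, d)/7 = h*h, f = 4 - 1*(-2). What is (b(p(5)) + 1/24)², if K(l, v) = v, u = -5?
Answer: 3481/2903616 ≈ 0.0011989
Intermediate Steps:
f = 6 (f = 4 + 2 = 6)
c(h, d) = -7*h² (c(h, d) = -7*h*h = -7*h²)
p(n) = -30 (p(n) = -5*6 = -30)
b(s) = 1/(-112 + s) (b(s) = 1/(s - 7*(-4)²) = 1/(s - 7*16) = 1/(s - 112) = 1/(-112 + s))
(b(p(5)) + 1/24)² = (1/(-112 - 30) + 1/24)² = (1/(-142) + 1/24)² = (-1/142 + 1/24)² = (59/1704)² = 3481/2903616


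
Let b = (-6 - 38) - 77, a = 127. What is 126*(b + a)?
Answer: 756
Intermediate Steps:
b = -121 (b = -44 - 77 = -121)
126*(b + a) = 126*(-121 + 127) = 126*6 = 756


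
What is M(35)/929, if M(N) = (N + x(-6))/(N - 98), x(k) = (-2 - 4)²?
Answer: -71/58527 ≈ -0.0012131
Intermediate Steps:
x(k) = 36 (x(k) = (-6)² = 36)
M(N) = (36 + N)/(-98 + N) (M(N) = (N + 36)/(N - 98) = (36 + N)/(-98 + N))
M(35)/929 = ((36 + 35)/(-98 + 35))/929 = (71/(-63))*(1/929) = -1/63*71*(1/929) = -71/63*1/929 = -71/58527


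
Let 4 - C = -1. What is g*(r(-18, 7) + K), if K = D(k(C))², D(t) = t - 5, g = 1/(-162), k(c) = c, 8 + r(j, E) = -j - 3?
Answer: -7/162 ≈ -0.043210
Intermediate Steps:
r(j, E) = -11 - j (r(j, E) = -8 + (-j - 3) = -8 + (-3 - j) = -11 - j)
C = 5 (C = 4 - 1*(-1) = 4 + 1 = 5)
g = -1/162 ≈ -0.0061728
D(t) = -5 + t
K = 0 (K = (-5 + 5)² = 0² = 0)
g*(r(-18, 7) + K) = -((-11 - 1*(-18)) + 0)/162 = -((-11 + 18) + 0)/162 = -(7 + 0)/162 = -1/162*7 = -7/162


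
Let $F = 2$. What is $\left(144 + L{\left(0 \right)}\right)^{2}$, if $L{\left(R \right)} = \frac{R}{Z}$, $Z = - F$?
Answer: $20736$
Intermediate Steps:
$Z = -2$ ($Z = \left(-1\right) 2 = -2$)
$L{\left(R \right)} = - \frac{R}{2}$ ($L{\left(R \right)} = \frac{R}{-2} = R \left(- \frac{1}{2}\right) = - \frac{R}{2}$)
$\left(144 + L{\left(0 \right)}\right)^{2} = \left(144 - 0\right)^{2} = \left(144 + 0\right)^{2} = 144^{2} = 20736$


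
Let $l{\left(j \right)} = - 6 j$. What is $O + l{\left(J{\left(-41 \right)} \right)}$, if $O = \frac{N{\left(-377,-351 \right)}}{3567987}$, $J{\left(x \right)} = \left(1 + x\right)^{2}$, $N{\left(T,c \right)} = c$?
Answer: $- \frac{3805852839}{396443} \approx -9600.0$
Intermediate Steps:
$O = - \frac{39}{396443}$ ($O = - \frac{351}{3567987} = \left(-351\right) \frac{1}{3567987} = - \frac{39}{396443} \approx -9.8375 \cdot 10^{-5}$)
$O + l{\left(J{\left(-41 \right)} \right)} = - \frac{39}{396443} - 6 \left(1 - 41\right)^{2} = - \frac{39}{396443} - 6 \left(-40\right)^{2} = - \frac{39}{396443} - 9600 = - \frac{3805852839}{396443}$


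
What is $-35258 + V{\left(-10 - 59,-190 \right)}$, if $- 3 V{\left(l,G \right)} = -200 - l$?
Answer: $- \frac{105643}{3} \approx -35214.0$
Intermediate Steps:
$V{\left(l,G \right)} = \frac{200}{3} + \frac{l}{3}$ ($V{\left(l,G \right)} = - \frac{-200 - l}{3} = \frac{200}{3} + \frac{l}{3}$)
$-35258 + V{\left(-10 - 59,-190 \right)} = -35258 + \left(\frac{200}{3} + \frac{-10 - 59}{3}\right) = -35258 + \left(\frac{200}{3} + \frac{1}{3} \left(-69\right)\right) = -35258 + \left(\frac{200}{3} - 23\right) = -35258 + \frac{131}{3} = - \frac{105643}{3}$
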